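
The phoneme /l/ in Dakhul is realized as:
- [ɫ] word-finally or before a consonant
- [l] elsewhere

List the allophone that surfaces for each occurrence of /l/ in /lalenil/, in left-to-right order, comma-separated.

[l], [l], [ɫ]

Occurrence 1 (position 1): no conditioning environment matches → elsewhere allophone [l].
Occurrence 2 (position 3): no conditioning environment matches → elsewhere allophone [l].
Occurrence 3 (position 7): word-finally or before a consonant → [ɫ].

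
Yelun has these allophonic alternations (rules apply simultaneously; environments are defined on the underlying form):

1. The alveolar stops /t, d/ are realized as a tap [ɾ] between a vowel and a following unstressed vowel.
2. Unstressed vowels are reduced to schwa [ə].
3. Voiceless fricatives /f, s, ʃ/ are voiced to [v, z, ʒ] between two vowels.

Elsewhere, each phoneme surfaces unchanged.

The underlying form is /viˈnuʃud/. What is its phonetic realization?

[vəˈnuʒəd]

/v/ (word-initial): no rule targets it → [v].
Rule 2 applies to /i/ (between /v/ and /n/: in an unstressed syllable) → [ə].
/n/ — not in any rule's target class → [n].
/u/ — between /n/ and /ʃ/; rule 2 does not apply here → [u].
/ʃ/ meets the environment for rule 3 (between two vowels) → [ʒ].
/u/ (between /ʃ/ and /d/): in an unstressed syllable, so rule 2 applies → [ə].
/d/ (word-final): rule 1 targets it, but not between a vowel and a following unstressed vowel → unchanged [d].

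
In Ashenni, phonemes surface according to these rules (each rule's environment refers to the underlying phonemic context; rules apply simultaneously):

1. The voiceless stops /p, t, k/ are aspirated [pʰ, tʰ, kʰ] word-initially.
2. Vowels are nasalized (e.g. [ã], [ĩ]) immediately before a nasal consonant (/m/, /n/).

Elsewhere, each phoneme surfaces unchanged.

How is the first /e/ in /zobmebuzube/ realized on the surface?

/e/ (between /m/ and /b/): rule 2 targets it, but not before a nasal consonant → unchanged [e].

[e]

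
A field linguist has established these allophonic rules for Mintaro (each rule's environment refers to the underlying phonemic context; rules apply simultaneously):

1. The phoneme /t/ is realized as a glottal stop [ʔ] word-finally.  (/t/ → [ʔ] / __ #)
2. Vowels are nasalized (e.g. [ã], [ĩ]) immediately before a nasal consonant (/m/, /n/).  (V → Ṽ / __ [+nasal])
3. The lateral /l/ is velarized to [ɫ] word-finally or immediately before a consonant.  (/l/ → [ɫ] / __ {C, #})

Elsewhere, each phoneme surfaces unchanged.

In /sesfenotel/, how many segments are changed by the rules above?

Segments that undergo a rule: /e/ → [ẽ] (rule 2); /l/ → [ɫ] (rule 3).
All other segments surface unchanged.

2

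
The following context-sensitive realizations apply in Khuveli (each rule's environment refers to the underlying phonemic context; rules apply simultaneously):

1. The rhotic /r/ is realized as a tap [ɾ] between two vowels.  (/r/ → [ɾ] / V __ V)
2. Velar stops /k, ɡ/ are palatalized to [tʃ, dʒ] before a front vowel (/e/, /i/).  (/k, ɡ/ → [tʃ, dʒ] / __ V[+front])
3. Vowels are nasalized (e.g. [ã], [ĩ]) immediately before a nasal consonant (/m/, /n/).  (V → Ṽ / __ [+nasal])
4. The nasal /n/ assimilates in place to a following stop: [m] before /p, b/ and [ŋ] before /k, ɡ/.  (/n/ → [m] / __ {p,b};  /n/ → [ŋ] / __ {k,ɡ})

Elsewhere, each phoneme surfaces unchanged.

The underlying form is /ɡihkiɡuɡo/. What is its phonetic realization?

[dʒihtʃiɡuɡo]

Rule 2 applies to /ɡ/ (word-initial: before a front vowel) → [dʒ].
/i/ — between /ɡ/ and /h/; rule 3 does not apply here → [i].
/h/ — not in any rule's target class → [h].
/k/ — between /h/ and /i/, before a front vowel — surfaces as [tʃ] (rule 2).
/i/ (between /k/ and /ɡ/): rule 3 targets it, but not before a nasal consonant → unchanged [i].
/ɡ/ (between /i/ and /u/) fails the environment for rule 2, so it stays [ɡ].
/u/ — between /ɡ/ and /ɡ/; rule 3 does not apply here → [u].
/ɡ/ (between /u/ and /o/) fails the environment for rule 2, so it stays [ɡ].
/o/ (word-final) fails the environment for rule 3, so it stays [o].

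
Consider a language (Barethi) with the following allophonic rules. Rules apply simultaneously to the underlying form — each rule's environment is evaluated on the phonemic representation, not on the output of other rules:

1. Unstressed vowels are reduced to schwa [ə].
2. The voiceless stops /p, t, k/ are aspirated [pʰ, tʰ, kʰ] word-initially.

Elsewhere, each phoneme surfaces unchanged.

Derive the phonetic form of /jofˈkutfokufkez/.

Rule 1 applies to /o/ (between /j/ and /f/: in an unstressed syllable) → [ə].
/k/ (between /f/ and /u/) is in the target of rule 2 but the environment (word-initially) is not met → [k].
/u/ (between /k/ and /t/): rule 1 targets it, but not in an unstressed syllable → unchanged [u].
/t/ (between /u/ and /f/): rule 2 targets it, but not word-initially → unchanged [t].
/o/ (between /f/ and /k/) occurs in an unstressed syllable → [ə] by rule 1.
/k/ (between /o/ and /u/): rule 2 targets it, but not word-initially → unchanged [k].
/u/ (between /k/ and /f/) occurs in an unstressed syllable → [ə] by rule 1.
/k/ (between /f/ and /e/) fails the environment for rule 2, so it stays [k].
/e/ — between /k/ and /z/, in an unstressed syllable — surfaces as [ə] (rule 1).

[jəfˈkutfəkəfkəz]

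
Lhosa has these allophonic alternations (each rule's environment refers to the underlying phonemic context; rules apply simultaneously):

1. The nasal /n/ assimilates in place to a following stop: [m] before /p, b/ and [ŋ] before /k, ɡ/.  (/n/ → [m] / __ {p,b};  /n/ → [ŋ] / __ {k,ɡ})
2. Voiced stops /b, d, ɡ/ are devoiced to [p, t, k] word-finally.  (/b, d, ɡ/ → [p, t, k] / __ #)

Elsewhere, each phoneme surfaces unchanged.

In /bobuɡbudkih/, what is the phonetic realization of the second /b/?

/b/ — between /o/ and /u/; rule 2 does not apply here → [b].

[b]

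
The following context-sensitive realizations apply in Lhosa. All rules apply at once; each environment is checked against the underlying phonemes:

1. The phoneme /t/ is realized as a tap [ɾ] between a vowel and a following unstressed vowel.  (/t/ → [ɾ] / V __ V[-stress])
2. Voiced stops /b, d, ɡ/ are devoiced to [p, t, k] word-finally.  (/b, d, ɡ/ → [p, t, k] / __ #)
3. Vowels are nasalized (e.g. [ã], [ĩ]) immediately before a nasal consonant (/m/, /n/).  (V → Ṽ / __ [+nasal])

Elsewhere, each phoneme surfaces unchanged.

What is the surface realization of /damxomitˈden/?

/d/ — word-initial; rule 2 does not apply here → [d].
/a/ (between /d/ and /m/): before a nasal consonant, so rule 3 applies → [ã].
/m/ (between /a/ and /x/) is unaffected → [m].
/x/ — not in any rule's target class → [x].
/o/ (between /x/ and /m/) occurs before a nasal consonant → [õ] by rule 3.
/m/ (between /o/ and /i/): no rule targets it → [m].
/i/ (between /m/ and /t/) fails the environment for rule 3, so it stays [i].
/t/ (between /i/ and /d/) fails the environment for rule 1, so it stays [t].
/d/ (between /t/ and /e/) fails the environment for rule 2, so it stays [d].
Rule 3 applies to /e/ (between /d/ and /n/: before a nasal consonant) → [ẽ].
/n/ (word-final): no rule targets it → [n].

[dãmxõmitˈdẽn]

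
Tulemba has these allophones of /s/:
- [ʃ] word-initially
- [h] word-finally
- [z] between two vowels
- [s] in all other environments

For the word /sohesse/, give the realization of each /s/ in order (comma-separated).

Occurrence 1 (position 1): word-initially → [ʃ].
Occurrence 2 (position 5): no conditioning environment matches → elsewhere allophone [s].
Occurrence 3 (position 6): no conditioning environment matches → elsewhere allophone [s].

[ʃ], [s], [s]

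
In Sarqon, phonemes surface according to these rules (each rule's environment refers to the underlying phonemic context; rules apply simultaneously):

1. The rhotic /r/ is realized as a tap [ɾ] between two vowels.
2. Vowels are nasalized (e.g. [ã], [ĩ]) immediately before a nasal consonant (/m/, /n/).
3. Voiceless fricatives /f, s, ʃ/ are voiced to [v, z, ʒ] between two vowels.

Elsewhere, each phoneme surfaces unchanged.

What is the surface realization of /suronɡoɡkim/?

/s/ (word-initial): rule 3 targets it, but not between two vowels → unchanged [s].
/u/ (between /s/ and /r/) is in the target of rule 2 but the environment (before a nasal consonant) is not met → [u].
/r/ meets the environment for rule 1 (between two vowels) → [ɾ].
/o/ (between /r/ and /n/): before a nasal consonant, so rule 2 applies → [õ].
/n/ stays [n].
/ɡ/ — not in any rule's target class → [ɡ].
/o/ (between /ɡ/ and /ɡ/) fails the environment for rule 2, so it stays [o].
/ɡ/ — not in any rule's target class → [ɡ].
/k/ (between /ɡ/ and /i/): no rule targets it → [k].
/i/ meets the environment for rule 2 (before a nasal consonant) → [ĩ].
/m/ (word-final) is unaffected → [m].

[suɾõnɡoɡkĩm]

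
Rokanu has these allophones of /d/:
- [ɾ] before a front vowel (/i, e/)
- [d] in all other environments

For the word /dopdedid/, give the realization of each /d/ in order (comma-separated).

[d], [ɾ], [ɾ], [d]

Occurrence 1 (position 1): no conditioning environment matches → elsewhere allophone [d].
Occurrence 2 (position 4): before a front vowel (/i, e/) → [ɾ].
Occurrence 3 (position 6): before a front vowel (/i, e/) → [ɾ].
Occurrence 4 (position 8): no conditioning environment matches → elsewhere allophone [d].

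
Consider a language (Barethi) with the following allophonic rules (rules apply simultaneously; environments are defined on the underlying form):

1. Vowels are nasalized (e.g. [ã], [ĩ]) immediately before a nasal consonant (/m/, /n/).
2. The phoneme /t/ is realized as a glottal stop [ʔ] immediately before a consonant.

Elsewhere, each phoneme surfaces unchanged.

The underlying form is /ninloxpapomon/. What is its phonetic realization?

/i/ — between /n/ and /n/, before a nasal consonant — surfaces as [ĩ] (rule 1).
/o/ (between /l/ and /x/) fails the environment for rule 1, so it stays [o].
/a/ (between /p/ and /p/) is in the target of rule 1 but the environment (before a nasal consonant) is not met → [a].
Rule 1 applies to /o/ (between /p/ and /m/: before a nasal consonant) → [õ].
/o/ — between /m/ and /n/, before a nasal consonant — surfaces as [õ] (rule 1).

[nĩnloxpapõmõn]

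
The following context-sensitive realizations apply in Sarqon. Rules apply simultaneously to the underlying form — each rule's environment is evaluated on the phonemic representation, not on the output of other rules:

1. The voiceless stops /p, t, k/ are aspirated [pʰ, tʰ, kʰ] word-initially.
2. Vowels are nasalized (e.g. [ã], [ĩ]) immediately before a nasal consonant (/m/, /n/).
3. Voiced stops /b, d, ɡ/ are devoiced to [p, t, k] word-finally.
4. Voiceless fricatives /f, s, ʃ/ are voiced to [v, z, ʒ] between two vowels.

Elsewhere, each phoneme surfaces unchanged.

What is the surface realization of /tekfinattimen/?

/t/ (word-initial) occurs word-initially → [tʰ] by rule 1.
/e/ (between /t/ and /k/) is in the target of rule 2 but the environment (before a nasal consonant) is not met → [e].
/k/ — between /e/ and /f/; rule 1 does not apply here → [k].
/f/ — between /k/ and /i/; rule 4 does not apply here → [f].
Rule 2 applies to /i/ (between /f/ and /n/: before a nasal consonant) → [ĩ].
/n/ (between /i/ and /a/) is unaffected → [n].
/a/ — between /n/ and /t/; rule 2 does not apply here → [a].
/t/ (between /a/ and /t/): rule 1 targets it, but not word-initially → unchanged [t].
/t/ (between /t/ and /i/) fails the environment for rule 1, so it stays [t].
/i/ (between /t/ and /m/) occurs before a nasal consonant → [ĩ] by rule 2.
/m/ (between /i/ and /e/) is unaffected → [m].
/e/ (between /m/ and /n/) occurs before a nasal consonant → [ẽ] by rule 2.
/n/ — not in any rule's target class → [n].

[tʰekfĩnattĩmẽn]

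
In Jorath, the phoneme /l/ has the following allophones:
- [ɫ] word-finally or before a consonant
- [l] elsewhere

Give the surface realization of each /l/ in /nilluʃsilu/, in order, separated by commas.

[ɫ], [l], [l]

Occurrence 1 (position 3): word-finally or before a consonant → [ɫ].
Occurrence 2 (position 4): no conditioning environment matches → elsewhere allophone [l].
Occurrence 3 (position 9): no conditioning environment matches → elsewhere allophone [l].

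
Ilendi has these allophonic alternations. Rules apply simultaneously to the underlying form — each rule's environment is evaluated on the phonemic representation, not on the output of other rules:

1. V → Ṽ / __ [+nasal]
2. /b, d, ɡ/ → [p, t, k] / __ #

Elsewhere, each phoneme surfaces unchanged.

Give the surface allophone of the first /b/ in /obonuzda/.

[b]

/b/ (between /o/ and /o/) is in the target of rule 2 but the environment (word-finally) is not met → [b].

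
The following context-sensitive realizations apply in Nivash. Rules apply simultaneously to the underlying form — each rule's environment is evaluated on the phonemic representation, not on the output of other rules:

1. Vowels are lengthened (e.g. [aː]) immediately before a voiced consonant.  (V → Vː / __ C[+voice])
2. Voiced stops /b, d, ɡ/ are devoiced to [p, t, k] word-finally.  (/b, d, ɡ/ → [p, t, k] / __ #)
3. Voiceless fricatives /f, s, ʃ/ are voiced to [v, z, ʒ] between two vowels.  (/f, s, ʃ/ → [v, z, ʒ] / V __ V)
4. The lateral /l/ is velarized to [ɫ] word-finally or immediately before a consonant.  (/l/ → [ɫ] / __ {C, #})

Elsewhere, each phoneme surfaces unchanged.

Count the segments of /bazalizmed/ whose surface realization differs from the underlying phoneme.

5

Segments that undergo a rule: /a/ → [aː] (rule 1); /a/ → [aː] (rule 1); /i/ → [iː] (rule 1); /e/ → [eː] (rule 1); /d/ → [t] (rule 2).
All other segments surface unchanged.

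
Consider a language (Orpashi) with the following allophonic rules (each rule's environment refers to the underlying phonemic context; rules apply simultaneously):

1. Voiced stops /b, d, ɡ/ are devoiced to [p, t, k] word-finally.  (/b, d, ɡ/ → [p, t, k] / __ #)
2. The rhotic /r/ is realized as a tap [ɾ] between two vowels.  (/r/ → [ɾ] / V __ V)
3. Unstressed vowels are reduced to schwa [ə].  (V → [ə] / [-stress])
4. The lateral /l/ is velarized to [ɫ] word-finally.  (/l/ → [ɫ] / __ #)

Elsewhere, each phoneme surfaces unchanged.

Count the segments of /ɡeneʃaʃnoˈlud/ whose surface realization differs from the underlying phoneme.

Segments that undergo a rule: /e/ → [ə] (rule 3); /e/ → [ə] (rule 3); /a/ → [ə] (rule 3); /o/ → [ə] (rule 3); /d/ → [t] (rule 1).
All other segments surface unchanged.

5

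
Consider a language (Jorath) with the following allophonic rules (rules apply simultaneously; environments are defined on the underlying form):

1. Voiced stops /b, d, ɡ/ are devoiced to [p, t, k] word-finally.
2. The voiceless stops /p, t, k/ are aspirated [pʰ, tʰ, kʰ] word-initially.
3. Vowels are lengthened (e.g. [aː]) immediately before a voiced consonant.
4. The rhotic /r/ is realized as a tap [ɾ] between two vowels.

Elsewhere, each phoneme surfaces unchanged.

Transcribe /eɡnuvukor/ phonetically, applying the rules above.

[eːɡnuːvukoːr]

/e/ — word-initial, before a voiced consonant — surfaces as [eː] (rule 3).
/ɡ/ — between /e/ and /n/; rule 1 does not apply here → [ɡ].
/n/ (between /ɡ/ and /u/): no rule targets it → [n].
/u/ meets the environment for rule 3 (before a voiced consonant) → [uː].
/v/ stays [v].
/u/ — between /v/ and /k/; rule 3 does not apply here → [u].
/k/ — between /u/ and /o/; rule 2 does not apply here → [k].
/o/ (between /k/ and /r/): before a voiced consonant, so rule 3 applies → [oː].
/r/ (word-final) is in the target of rule 4 but the environment (between two vowels) is not met → [r].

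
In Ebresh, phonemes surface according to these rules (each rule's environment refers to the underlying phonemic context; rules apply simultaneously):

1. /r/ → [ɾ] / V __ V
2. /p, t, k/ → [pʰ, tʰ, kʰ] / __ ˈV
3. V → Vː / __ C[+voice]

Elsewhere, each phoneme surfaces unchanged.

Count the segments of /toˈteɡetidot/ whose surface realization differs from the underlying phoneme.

3

Segments that undergo a rule: /t/ → [tʰ] (rule 2); /e/ → [eː] (rule 3); /i/ → [iː] (rule 3).
All other segments surface unchanged.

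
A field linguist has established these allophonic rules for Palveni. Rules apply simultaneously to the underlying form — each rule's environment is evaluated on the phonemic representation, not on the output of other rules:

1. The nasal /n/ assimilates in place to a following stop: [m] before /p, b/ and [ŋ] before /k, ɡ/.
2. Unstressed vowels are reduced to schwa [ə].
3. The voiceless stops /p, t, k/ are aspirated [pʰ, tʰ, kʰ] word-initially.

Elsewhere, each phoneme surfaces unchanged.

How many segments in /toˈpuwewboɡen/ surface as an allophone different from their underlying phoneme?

Segments that undergo a rule: /t/ → [tʰ] (rule 3); /o/ → [ə] (rule 2); /e/ → [ə] (rule 2); /o/ → [ə] (rule 2); /e/ → [ə] (rule 2).
All other segments surface unchanged.

5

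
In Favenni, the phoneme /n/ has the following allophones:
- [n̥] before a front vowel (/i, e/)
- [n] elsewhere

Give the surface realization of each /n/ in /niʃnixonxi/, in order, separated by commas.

Occurrence 1 (position 1): before a front vowel (/i, e/) → [n̥].
Occurrence 2 (position 4): before a front vowel (/i, e/) → [n̥].
Occurrence 3 (position 8): no conditioning environment matches → elsewhere allophone [n].

[n̥], [n̥], [n]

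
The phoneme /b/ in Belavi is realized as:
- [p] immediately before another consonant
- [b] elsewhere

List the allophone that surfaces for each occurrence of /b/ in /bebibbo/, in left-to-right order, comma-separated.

Occurrence 1 (position 1): no conditioning environment matches → elsewhere allophone [b].
Occurrence 2 (position 3): no conditioning environment matches → elsewhere allophone [b].
Occurrence 3 (position 5): immediately before another consonant → [p].
Occurrence 4 (position 6): no conditioning environment matches → elsewhere allophone [b].

[b], [b], [p], [b]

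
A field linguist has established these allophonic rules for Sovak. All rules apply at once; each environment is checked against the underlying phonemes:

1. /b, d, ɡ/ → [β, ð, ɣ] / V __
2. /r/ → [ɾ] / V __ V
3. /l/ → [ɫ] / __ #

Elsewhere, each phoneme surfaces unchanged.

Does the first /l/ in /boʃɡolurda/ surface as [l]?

/l/ (between /o/ and /u/) is in the target of rule 3 but the environment (word-finally) is not met → [l].
The actual realization is [l], which matches [l].

Yes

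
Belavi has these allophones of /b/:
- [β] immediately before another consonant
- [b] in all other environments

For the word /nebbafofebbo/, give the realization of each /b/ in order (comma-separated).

Occurrence 1 (position 3): immediately before another consonant → [β].
Occurrence 2 (position 4): no conditioning environment matches → elsewhere allophone [b].
Occurrence 3 (position 10): immediately before another consonant → [β].
Occurrence 4 (position 11): no conditioning environment matches → elsewhere allophone [b].

[β], [b], [β], [b]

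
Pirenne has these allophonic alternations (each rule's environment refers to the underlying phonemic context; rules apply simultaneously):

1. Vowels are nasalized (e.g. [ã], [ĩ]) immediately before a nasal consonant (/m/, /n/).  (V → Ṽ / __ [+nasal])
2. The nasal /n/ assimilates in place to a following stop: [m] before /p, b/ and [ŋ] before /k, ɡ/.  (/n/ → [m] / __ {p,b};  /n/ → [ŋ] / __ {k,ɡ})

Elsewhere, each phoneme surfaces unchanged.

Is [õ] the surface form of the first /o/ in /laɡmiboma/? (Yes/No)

Yes

/o/ — between /b/ and /m/, before a nasal consonant — surfaces as [õ] (rule 1).
The actual realization is [õ], which matches [õ].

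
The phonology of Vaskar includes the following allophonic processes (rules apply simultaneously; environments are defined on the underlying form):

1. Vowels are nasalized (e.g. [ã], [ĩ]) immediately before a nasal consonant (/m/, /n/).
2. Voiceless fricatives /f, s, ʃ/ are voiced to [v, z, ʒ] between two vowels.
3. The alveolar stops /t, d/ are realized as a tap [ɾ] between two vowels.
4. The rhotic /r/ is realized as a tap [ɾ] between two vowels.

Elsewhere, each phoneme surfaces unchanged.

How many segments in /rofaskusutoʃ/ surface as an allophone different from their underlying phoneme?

3

Segments that undergo a rule: /f/ → [v] (rule 2); /s/ → [z] (rule 2); /t/ → [ɾ] (rule 3).
All other segments surface unchanged.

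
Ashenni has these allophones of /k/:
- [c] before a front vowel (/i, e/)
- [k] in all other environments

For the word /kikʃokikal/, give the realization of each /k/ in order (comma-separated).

[c], [k], [c], [k]

Occurrence 1 (position 1): before a front vowel → [c].
Occurrence 2 (position 3): no conditioning environment matches → elsewhere allophone [k].
Occurrence 3 (position 6): before a front vowel → [c].
Occurrence 4 (position 8): no conditioning environment matches → elsewhere allophone [k].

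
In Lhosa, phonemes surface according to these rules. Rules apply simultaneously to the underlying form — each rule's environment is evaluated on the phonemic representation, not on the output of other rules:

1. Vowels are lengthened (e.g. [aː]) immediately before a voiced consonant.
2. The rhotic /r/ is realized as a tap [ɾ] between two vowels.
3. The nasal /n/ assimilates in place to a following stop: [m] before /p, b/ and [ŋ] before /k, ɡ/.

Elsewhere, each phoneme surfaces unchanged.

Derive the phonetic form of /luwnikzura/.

[luːwnikzuːɾa]

/l/ (word-initial) is unaffected → [l].
/u/ (between /l/ and /w/) occurs before a voiced consonant → [uː] by rule 1.
/w/ — not in any rule's target class → [w].
/n/ (between /w/ and /i/): rule 3 targets it, but not before a labial or velar stop → unchanged [n].
/i/ (between /n/ and /k/): rule 1 targets it, but not before a voiced consonant → unchanged [i].
/k/ (between /i/ and /z/) is unaffected → [k].
/z/ (between /k/ and /u/): no rule targets it → [z].
/u/ (between /z/ and /r/): before a voiced consonant, so rule 1 applies → [uː].
/r/ — between /u/ and /a/, between two vowels — surfaces as [ɾ] (rule 2).
/a/ (word-final): rule 1 targets it, but not before a voiced consonant → unchanged [a].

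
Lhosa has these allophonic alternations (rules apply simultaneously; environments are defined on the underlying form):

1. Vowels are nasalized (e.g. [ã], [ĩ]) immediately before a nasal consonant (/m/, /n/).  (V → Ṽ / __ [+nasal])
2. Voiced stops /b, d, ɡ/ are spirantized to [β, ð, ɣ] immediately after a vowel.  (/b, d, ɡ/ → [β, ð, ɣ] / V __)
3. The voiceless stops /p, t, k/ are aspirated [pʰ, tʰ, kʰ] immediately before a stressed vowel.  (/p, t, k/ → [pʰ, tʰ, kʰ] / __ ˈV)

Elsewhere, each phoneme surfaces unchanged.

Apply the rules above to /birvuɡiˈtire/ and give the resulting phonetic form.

[birvuɣiˈtʰire]

/b/ (word-initial): rule 2 targets it, but not immediately after a vowel → unchanged [b].
/i/ (between /b/ and /r/) is in the target of rule 1 but the environment (before a nasal consonant) is not met → [i].
/u/ (between /v/ and /ɡ/) fails the environment for rule 1, so it stays [u].
/ɡ/ (between /u/ and /i/) occurs immediately after a vowel → [ɣ] by rule 2.
/i/ — between /ɡ/ and /t/; rule 1 does not apply here → [i].
/t/ (between /i/ and /i/) occurs immediately before a stressed vowel → [tʰ] by rule 3.
/i/ (between /t/ and /r/): rule 1 targets it, but not before a nasal consonant → unchanged [i].
/e/ — word-final; rule 1 does not apply here → [e].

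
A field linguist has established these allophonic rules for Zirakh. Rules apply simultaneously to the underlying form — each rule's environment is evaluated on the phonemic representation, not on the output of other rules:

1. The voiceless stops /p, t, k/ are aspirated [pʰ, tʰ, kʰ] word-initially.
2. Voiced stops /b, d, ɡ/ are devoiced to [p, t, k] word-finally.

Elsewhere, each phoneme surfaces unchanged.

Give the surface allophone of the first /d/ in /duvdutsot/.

/d/ (word-initial) fails the environment for rule 2, so it stays [d].

[d]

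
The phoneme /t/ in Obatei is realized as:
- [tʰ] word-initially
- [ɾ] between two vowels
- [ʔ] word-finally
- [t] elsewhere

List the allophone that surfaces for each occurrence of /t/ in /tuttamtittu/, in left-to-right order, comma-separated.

[tʰ], [t], [t], [t], [t], [t]

Occurrence 1 (position 1): word-initially → [tʰ].
Occurrence 2 (position 3): no conditioning environment matches → elsewhere allophone [t].
Occurrence 3 (position 4): no conditioning environment matches → elsewhere allophone [t].
Occurrence 4 (position 7): no conditioning environment matches → elsewhere allophone [t].
Occurrence 5 (position 9): no conditioning environment matches → elsewhere allophone [t].
Occurrence 6 (position 10): no conditioning environment matches → elsewhere allophone [t].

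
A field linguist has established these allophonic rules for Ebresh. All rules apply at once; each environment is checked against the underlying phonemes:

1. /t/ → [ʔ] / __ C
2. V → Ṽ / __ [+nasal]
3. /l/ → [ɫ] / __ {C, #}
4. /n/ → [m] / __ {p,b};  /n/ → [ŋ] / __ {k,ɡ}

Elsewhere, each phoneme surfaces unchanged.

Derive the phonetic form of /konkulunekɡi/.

[kõŋkulũnekɡi]

/k/ (word-initial) is unaffected → [k].
/o/ (between /k/ and /n/) occurs before a nasal consonant → [õ] by rule 2.
/n/ meets the environment for rule 4 (before a labial or velar stop) → [ŋ].
/k/ (between /n/ and /u/) is unaffected → [k].
/u/ (between /k/ and /l/) is in the target of rule 2 but the environment (before a nasal consonant) is not met → [u].
/l/ — between /u/ and /u/; rule 3 does not apply here → [l].
/u/ (between /l/ and /n/): before a nasal consonant, so rule 2 applies → [ũ].
/n/ (between /u/ and /e/) is in the target of rule 4 but the environment (before a labial or velar stop) is not met → [n].
/e/ (between /n/ and /k/): rule 2 targets it, but not before a nasal consonant → unchanged [e].
/k/ (between /e/ and /ɡ/): no rule targets it → [k].
/ɡ/ — not in any rule's target class → [ɡ].
/i/ (word-final) is in the target of rule 2 but the environment (before a nasal consonant) is not met → [i].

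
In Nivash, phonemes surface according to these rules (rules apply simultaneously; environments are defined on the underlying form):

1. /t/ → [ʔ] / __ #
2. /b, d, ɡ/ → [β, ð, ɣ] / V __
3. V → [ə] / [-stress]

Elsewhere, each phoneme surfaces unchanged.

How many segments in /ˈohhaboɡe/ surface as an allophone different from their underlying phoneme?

Segments that undergo a rule: /a/ → [ə] (rule 3); /b/ → [β] (rule 2); /o/ → [ə] (rule 3); /ɡ/ → [ɣ] (rule 2); /e/ → [ə] (rule 3).
All other segments surface unchanged.

5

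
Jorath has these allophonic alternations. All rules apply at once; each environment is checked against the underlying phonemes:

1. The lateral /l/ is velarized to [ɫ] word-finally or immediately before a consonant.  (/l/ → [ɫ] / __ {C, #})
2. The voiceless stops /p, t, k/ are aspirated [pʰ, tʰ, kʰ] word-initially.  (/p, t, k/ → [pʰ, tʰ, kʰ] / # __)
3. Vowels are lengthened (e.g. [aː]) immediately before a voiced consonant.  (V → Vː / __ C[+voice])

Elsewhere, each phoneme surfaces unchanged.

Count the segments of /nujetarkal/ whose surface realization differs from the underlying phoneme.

4

Segments that undergo a rule: /u/ → [uː] (rule 3); /a/ → [aː] (rule 3); /a/ → [aː] (rule 3); /l/ → [ɫ] (rule 1).
All other segments surface unchanged.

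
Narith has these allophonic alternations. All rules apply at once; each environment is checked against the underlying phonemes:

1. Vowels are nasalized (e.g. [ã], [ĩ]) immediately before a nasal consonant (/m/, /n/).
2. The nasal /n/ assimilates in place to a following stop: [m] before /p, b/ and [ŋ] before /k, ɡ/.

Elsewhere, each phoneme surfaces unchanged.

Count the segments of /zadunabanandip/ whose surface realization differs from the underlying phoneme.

3

Segments that undergo a rule: /u/ → [ũ] (rule 1); /a/ → [ã] (rule 1); /a/ → [ã] (rule 1).
All other segments surface unchanged.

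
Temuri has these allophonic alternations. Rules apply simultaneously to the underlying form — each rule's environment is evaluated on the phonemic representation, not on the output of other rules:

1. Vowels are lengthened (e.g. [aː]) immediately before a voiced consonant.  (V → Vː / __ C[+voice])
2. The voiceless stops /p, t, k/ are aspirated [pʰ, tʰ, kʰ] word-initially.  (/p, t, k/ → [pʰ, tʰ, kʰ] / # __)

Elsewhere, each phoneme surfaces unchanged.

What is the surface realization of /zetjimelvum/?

/z/ (word-initial) is unaffected → [z].
/e/ (between /z/ and /t/) fails the environment for rule 1, so it stays [e].
/t/ (between /e/ and /j/): rule 2 targets it, but not word-initially → unchanged [t].
/j/ stays [j].
/i/ (between /j/ and /m/) occurs before a voiced consonant → [iː] by rule 1.
/m/ (between /i/ and /e/) is unaffected → [m].
/e/ meets the environment for rule 1 (before a voiced consonant) → [eː].
/l/ stays [l].
/v/ stays [v].
/u/ meets the environment for rule 1 (before a voiced consonant) → [uː].
/m/ (word-final) is unaffected → [m].

[zetjiːmeːlvuːm]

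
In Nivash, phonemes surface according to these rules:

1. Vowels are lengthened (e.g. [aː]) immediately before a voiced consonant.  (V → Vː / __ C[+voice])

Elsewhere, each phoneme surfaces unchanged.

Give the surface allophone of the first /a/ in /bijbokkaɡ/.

[aː]

/a/ (between /k/ and /ɡ/) occurs before a voiced consonant → [aː] by rule 1.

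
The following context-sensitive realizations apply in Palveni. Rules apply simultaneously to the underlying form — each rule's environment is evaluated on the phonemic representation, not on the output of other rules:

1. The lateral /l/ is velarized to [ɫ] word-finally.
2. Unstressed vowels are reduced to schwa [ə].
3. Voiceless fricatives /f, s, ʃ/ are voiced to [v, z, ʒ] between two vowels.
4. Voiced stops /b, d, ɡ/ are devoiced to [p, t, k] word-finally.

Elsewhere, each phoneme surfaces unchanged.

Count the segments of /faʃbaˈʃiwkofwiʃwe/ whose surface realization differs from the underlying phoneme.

6

Segments that undergo a rule: /a/ → [ə] (rule 2); /a/ → [ə] (rule 2); /ʃ/ → [ʒ] (rule 3); /o/ → [ə] (rule 2); /i/ → [ə] (rule 2); /e/ → [ə] (rule 2).
All other segments surface unchanged.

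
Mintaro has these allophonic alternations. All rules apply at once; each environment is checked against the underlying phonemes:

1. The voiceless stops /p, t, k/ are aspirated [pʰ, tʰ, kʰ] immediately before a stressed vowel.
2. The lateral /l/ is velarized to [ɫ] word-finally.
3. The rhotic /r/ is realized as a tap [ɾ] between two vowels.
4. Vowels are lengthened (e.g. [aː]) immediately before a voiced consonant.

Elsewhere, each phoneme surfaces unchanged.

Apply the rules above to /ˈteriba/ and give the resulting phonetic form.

/t/ (word-initial) occurs immediately before a stressed vowel → [tʰ] by rule 1.
/e/ meets the environment for rule 4 (before a voiced consonant) → [eː].
/r/ meets the environment for rule 3 (between two vowels) → [ɾ].
/i/ meets the environment for rule 4 (before a voiced consonant) → [iː].
/b/ (between /i/ and /a/) is unaffected → [b].
/a/ (word-final) fails the environment for rule 4, so it stays [a].

[ˈtʰeːɾiːba]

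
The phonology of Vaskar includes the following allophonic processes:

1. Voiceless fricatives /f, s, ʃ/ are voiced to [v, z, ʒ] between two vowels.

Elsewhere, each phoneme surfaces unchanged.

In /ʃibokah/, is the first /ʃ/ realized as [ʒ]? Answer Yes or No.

No

/ʃ/ (word-initial): rule 1 targets it, but not between two vowels → unchanged [ʃ].
The actual realization is [ʃ], not [ʒ].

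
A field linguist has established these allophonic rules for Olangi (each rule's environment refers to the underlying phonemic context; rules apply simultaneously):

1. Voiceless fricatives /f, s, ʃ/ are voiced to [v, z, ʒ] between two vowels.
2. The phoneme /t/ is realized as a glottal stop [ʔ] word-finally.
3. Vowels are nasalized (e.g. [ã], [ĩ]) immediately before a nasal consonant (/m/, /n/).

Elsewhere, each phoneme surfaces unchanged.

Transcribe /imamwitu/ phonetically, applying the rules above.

[ĩmãmwitu]

/i/ (word-initial): before a nasal consonant, so rule 3 applies → [ĩ].
/m/ — not in any rule's target class → [m].
/a/ — between /m/ and /m/, before a nasal consonant — surfaces as [ã] (rule 3).
/m/ (between /a/ and /w/): no rule targets it → [m].
/w/ (between /m/ and /i/) is unaffected → [w].
/i/ (between /w/ and /t/) is in the target of rule 3 but the environment (before a nasal consonant) is not met → [i].
/t/ (between /i/ and /u/) is in the target of rule 2 but the environment (word-finally) is not met → [t].
/u/ (word-final) is in the target of rule 3 but the environment (before a nasal consonant) is not met → [u].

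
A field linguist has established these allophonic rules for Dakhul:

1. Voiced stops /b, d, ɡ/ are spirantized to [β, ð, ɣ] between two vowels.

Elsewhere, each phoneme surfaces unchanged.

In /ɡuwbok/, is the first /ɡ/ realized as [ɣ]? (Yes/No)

No

/ɡ/ (word-initial) is in the target of rule 1 but the environment (between two vowels) is not met → [ɡ].
The actual realization is [ɡ], not [ɣ].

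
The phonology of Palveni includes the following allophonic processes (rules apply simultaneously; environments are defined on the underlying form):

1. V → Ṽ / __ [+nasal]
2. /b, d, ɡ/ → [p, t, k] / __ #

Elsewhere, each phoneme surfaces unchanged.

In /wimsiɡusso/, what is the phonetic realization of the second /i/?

/i/ (between /s/ and /ɡ/) is in the target of rule 1 but the environment (before a nasal consonant) is not met → [i].

[i]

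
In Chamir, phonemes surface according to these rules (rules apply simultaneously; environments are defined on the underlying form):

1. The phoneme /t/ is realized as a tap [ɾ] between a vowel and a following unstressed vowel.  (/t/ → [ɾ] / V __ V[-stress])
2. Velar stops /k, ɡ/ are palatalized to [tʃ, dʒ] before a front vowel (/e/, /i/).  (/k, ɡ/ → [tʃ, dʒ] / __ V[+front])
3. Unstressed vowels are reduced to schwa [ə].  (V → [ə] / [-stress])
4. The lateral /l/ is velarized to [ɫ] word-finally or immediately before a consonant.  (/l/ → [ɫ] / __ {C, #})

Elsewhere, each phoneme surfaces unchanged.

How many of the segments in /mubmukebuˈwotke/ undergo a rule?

7

Segments that undergo a rule: /u/ → [ə] (rule 3); /u/ → [ə] (rule 3); /k/ → [tʃ] (rule 2); /e/ → [ə] (rule 3); /u/ → [ə] (rule 3); /k/ → [tʃ] (rule 2); /e/ → [ə] (rule 3).
All other segments surface unchanged.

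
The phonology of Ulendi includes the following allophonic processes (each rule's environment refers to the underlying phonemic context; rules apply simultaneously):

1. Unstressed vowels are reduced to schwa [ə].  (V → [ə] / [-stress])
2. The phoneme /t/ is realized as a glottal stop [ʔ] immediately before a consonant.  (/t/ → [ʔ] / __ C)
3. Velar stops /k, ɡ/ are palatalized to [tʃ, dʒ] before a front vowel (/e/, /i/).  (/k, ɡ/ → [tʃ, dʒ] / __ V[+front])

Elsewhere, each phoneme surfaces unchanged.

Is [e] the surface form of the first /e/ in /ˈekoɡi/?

Yes

/e/ (word-initial): rule 1 targets it, but not in an unstressed syllable → unchanged [e].
The actual realization is [e], which matches [e].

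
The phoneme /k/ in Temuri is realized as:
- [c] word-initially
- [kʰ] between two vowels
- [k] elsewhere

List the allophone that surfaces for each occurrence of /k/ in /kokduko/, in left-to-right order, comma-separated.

Occurrence 1 (position 1): word-initially → [c].
Occurrence 2 (position 3): no conditioning environment matches → elsewhere allophone [k].
Occurrence 3 (position 6): between two vowels → [kʰ].

[c], [k], [kʰ]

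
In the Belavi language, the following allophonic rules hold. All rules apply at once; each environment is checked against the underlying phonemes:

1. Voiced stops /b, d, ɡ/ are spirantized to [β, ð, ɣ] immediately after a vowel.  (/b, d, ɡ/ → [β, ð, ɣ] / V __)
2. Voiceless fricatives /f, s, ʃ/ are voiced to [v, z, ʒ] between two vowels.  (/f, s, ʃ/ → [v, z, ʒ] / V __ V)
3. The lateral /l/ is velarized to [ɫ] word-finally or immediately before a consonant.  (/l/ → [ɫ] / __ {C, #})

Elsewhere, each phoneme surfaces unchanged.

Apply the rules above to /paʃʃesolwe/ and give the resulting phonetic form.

/p/ — not in any rule's target class → [p].
/a/ — not in any rule's target class → [a].
/ʃ/ (between /a/ and /ʃ/) is in the target of rule 2 but the environment (between two vowels) is not met → [ʃ].
/ʃ/ (between /ʃ/ and /e/): rule 2 targets it, but not between two vowels → unchanged [ʃ].
/e/ stays [e].
Rule 2 applies to /s/ (between /e/ and /o/: between two vowels) → [z].
/o/ (between /s/ and /l/): no rule targets it → [o].
/l/ — between /o/ and /w/, word-finally or immediately before a consonant — surfaces as [ɫ] (rule 3).
/w/ (between /l/ and /e/): no rule targets it → [w].
/e/ — not in any rule's target class → [e].

[paʃʃezoɫwe]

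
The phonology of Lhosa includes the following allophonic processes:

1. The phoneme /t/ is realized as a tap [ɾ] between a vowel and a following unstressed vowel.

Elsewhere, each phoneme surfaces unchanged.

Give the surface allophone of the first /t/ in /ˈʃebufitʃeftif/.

/t/ — between /i/ and /ʃ/; rule 1 does not apply here → [t].

[t]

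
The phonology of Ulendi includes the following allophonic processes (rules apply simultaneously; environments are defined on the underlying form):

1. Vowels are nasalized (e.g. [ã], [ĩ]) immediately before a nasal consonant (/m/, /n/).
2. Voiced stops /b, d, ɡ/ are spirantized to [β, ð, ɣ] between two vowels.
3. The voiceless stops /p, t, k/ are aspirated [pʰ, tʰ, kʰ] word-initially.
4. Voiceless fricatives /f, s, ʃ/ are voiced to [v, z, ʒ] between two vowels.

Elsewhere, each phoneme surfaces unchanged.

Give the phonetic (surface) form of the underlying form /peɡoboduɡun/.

/p/ — word-initial, word-initially — surfaces as [pʰ] (rule 3).
/e/ — between /p/ and /ɡ/; rule 1 does not apply here → [e].
/ɡ/ (between /e/ and /o/) occurs between two vowels → [ɣ] by rule 2.
/o/ (between /ɡ/ and /b/) is in the target of rule 1 but the environment (before a nasal consonant) is not met → [o].
Rule 2 applies to /b/ (between /o/ and /o/: between two vowels) → [β].
/o/ (between /b/ and /d/) fails the environment for rule 1, so it stays [o].
Rule 2 applies to /d/ (between /o/ and /u/: between two vowels) → [ð].
/u/ (between /d/ and /ɡ/): rule 1 targets it, but not before a nasal consonant → unchanged [u].
/ɡ/ meets the environment for rule 2 (between two vowels) → [ɣ].
Rule 1 applies to /u/ (between /ɡ/ and /n/: before a nasal consonant) → [ũ].

[pʰeɣoβoðuɣũn]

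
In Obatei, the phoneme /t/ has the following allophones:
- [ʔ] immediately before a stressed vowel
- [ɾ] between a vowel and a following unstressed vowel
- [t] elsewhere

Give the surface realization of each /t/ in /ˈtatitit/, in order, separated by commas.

[ʔ], [ɾ], [ɾ], [t]

Occurrence 1 (position 1): immediately before a stressed vowel → [ʔ].
Occurrence 2 (position 3): between a vowel and a following unstressed vowel → [ɾ].
Occurrence 3 (position 5): between a vowel and a following unstressed vowel → [ɾ].
Occurrence 4 (position 7): no conditioning environment matches → elsewhere allophone [t].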